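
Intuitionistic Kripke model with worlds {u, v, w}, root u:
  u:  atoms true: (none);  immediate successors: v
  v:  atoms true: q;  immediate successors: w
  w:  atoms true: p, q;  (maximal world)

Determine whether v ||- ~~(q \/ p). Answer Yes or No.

Yes

v ||- ~~(q \/ p): no world accessible from v forces ~(q \/ p).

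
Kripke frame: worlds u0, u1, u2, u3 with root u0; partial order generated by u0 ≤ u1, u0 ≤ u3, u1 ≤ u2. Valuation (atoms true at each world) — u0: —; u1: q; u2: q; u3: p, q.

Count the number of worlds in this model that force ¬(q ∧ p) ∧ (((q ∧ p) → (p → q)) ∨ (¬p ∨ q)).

2

u0: does not force it — u0 ⊮ ¬(q ∧ p) ∧ (((q ∧ p) → (p → q)) ∨ (¬p ∨ q)) since u0 fails ¬(q ∧ p).
u1: forces it.
u2: forces it.
u3: does not force it — u3 ⊮ ¬(q ∧ p) ∧ (((q ∧ p) → (p → q)) ∨ (¬p ∨ q)) since u3 fails ¬(q ∧ p).
Worlds forcing the formula: {u1, u2}.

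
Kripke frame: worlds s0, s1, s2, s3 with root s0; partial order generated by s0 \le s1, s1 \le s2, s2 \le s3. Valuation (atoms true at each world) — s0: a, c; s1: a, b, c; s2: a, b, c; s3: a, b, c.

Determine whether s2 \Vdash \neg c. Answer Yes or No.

No

s2 \nVdash \neg c since s2 is accessible from s2 and s2 \Vdash c.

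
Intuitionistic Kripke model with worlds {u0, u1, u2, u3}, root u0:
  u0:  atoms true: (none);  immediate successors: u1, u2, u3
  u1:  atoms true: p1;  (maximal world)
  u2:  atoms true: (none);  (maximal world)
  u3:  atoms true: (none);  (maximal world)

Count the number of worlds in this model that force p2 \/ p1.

u0: does not force it — u0 ||-/- p2 \/ p1: neither disjunct is forced at u0.
u1: forces it.
u2: does not force it.
u3: does not force it.
Worlds forcing the formula: {u1}.

1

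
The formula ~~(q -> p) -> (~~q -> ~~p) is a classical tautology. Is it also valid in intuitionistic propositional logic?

Yes

This is the distribution of double negation over implication, which is intuitionistically derivable.
Assume ~~(q -> p) and ~~q; suppose ~p. Then q -> p would give ~q (by contraposition), contradicting ~~q; so ~(q -> p), contradicting ~~(q -> p). Hence ~~p.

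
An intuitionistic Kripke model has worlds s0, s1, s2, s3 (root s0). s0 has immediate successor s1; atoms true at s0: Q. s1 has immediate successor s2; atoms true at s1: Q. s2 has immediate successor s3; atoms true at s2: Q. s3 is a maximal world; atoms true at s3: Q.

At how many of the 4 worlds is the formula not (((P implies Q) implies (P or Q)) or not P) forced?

0

s0: does not force it — s0 does not force not (((P implies Q) implies (P or Q)) or not P) since s0 is accessible from s0 and s0 forces ((P implies Q) implies (P or Q)) or not P.
s1: does not force it — s1 does not force not (((P implies Q) implies (P or Q)) or not P) since s1 is accessible from s1 and s1 forces ((P implies Q) implies (P or Q)) or not P.
s2: does not force it — s2 does not force not (((P implies Q) implies (P or Q)) or not P) since s2 is accessible from s2 and s2 forces ((P implies Q) implies (P or Q)) or not P.
s3: does not force it.
Worlds forcing the formula: { }.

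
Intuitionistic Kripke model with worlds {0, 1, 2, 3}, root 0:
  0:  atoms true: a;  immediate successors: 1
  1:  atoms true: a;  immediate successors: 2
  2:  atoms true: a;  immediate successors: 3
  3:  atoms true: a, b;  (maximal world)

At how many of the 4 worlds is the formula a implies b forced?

0: does not force it — 0 does not force a implies b: already at 0 itself, 0 forces a but 0 does not force b.
1: does not force it — 1 does not force a implies b: already at 1 itself, 1 forces a but 1 does not force b.
2: does not force it — 2 does not force a implies b: already at 2 itself, 2 forces a but 2 does not force b.
3: forces it.
Worlds forcing the formula: {3}.

1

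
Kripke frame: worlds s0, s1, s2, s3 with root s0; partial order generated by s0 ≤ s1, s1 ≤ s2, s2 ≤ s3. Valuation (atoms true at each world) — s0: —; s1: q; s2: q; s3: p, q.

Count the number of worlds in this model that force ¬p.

s0: does not force it — s0 ⊮ ¬p since s3 is accessible from s0 and s3 ⊩ p.
s1: does not force it — s1 ⊮ ¬p since s3 is accessible from s1 and s3 ⊩ p.
s2: does not force it — s2 ⊮ ¬p since s3 is accessible from s2 and s3 ⊩ p.
s3: does not force it.
Worlds forcing the formula: { }.

0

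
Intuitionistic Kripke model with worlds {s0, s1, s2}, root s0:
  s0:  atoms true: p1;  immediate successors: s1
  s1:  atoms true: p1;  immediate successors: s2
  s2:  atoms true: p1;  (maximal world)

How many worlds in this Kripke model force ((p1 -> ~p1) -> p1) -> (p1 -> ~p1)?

0

s0: does not force it — s0 ||-/- ((p1 -> ~p1) -> p1) -> (p1 -> ~p1): already at s0 itself, s0 ||- (p1 -> ~p1) -> p1 but s0 ||-/- p1 -> ~p1.
s1: does not force it — s1 ||-/- ((p1 -> ~p1) -> p1) -> (p1 -> ~p1): already at s1 itself, s1 ||- (p1 -> ~p1) -> p1 but s1 ||-/- p1 -> ~p1.
s2: does not force it — s2 ||-/- ((p1 -> ~p1) -> p1) -> (p1 -> ~p1): already at s2 itself, s2 ||- (p1 -> ~p1) -> p1 but s2 ||-/- p1 -> ~p1.
Worlds forcing the formula: { }.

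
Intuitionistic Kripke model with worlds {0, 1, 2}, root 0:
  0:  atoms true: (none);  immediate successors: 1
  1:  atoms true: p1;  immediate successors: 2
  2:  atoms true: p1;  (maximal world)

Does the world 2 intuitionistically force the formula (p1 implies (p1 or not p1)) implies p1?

2 forces (p1 implies (p1 or not p1)) implies p1: every world accessible from 2 that forces p1 implies (p1 or not p1) (namely 2) also forces p1.

Yes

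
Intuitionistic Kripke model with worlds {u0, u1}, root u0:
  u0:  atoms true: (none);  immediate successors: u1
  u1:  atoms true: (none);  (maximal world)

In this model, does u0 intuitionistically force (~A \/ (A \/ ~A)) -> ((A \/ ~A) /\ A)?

u0 ||-/- (~A \/ (A \/ ~A)) -> ((A \/ ~A) /\ A): already at u0 itself, u0 ||- ~A \/ (A \/ ~A) but u0 ||-/- (A \/ ~A) /\ A.
u0 ||-/- (A \/ ~A) /\ A since u0 fails A.

No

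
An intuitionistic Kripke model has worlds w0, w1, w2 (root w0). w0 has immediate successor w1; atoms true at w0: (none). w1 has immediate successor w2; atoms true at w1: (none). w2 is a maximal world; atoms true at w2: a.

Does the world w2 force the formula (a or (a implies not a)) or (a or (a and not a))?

Yes

w2 forces (a or (a implies not a)) or (a or (a and not a)) via the disjunct a or (a implies not a).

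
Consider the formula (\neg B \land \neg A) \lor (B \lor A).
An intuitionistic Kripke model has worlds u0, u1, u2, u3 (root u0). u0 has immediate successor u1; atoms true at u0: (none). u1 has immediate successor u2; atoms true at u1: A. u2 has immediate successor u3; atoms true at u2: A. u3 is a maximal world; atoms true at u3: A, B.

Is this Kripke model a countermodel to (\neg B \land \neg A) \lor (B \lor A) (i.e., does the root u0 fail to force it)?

Yes

u0 \nVdash (\neg B \land \neg A) \lor (B \lor A): neither disjunct is forced at u0.
u0 \nVdash \neg B \land \neg A since u0 fails \neg B.
So the root u0 does not force (\neg B \land \neg A) \lor (B \lor A); the model is a countermodel.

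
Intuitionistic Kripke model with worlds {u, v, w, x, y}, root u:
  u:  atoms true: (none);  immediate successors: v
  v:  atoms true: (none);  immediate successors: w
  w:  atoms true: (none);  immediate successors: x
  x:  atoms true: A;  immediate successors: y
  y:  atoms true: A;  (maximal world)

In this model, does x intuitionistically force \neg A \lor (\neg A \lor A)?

x \Vdash \neg A \lor (\neg A \lor A) via the disjunct \neg A \lor A.

Yes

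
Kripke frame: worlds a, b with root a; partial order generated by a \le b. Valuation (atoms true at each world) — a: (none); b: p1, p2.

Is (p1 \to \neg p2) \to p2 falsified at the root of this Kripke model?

a \Vdash (p1 \to \neg p2) \to p2 vacuously: no world accessible from a forces the antecedent p1 \to \neg p2.
So the root a forces (p1 \to \neg p2) \to p2; the model is not a countermodel.

No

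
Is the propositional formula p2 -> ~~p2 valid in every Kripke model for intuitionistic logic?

Yes

This is double-negation introduction, which is intuitionistically derivable.
If a world forces p2 then every accessible world forces p2 (persistence), so none forces ~p2; hence ~~p2.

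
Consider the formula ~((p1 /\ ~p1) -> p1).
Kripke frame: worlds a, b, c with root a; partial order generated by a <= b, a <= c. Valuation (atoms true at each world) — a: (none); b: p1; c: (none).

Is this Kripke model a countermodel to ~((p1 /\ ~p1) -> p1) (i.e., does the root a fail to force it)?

Yes

a ||-/- ~((p1 /\ ~p1) -> p1) since a is accessible from a and a ||- (p1 /\ ~p1) -> p1.
a ||- (p1 /\ ~p1) -> p1 vacuously: no world accessible from a forces the antecedent p1 /\ ~p1.
So the root a does not force ~((p1 /\ ~p1) -> p1); the model is a countermodel.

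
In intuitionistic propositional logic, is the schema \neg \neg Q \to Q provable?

No

This is double-negation elimination, which is not intuitionistically valid.
A Kripke countermodel: worlds u0, u1; order generated by u0 \le u1; atoms true at each world — u0:{}; u1:{Q}.
u0 \nVdash \neg \neg Q \to Q: already at u0 itself, u0 \Vdash \neg \neg Q but u0 \nVdash Q.
u0 lacks atom Q, so u0 \nVdash Q.
So the root u0 does not force the formula.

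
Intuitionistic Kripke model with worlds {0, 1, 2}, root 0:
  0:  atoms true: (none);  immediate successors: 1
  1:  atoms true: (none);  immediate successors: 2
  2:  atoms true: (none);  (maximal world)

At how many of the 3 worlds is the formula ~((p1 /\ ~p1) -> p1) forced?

0: does not force it — 0 ||-/- ~((p1 /\ ~p1) -> p1) since 0 is accessible from 0 and 0 ||- (p1 /\ ~p1) -> p1.
1: does not force it — 1 ||-/- ~((p1 /\ ~p1) -> p1) since 1 is accessible from 1 and 1 ||- (p1 /\ ~p1) -> p1.
2: does not force it — 2 ||-/- ~((p1 /\ ~p1) -> p1) since 2 is accessible from 2 and 2 ||- (p1 /\ ~p1) -> p1.
Worlds forcing the formula: { }.

0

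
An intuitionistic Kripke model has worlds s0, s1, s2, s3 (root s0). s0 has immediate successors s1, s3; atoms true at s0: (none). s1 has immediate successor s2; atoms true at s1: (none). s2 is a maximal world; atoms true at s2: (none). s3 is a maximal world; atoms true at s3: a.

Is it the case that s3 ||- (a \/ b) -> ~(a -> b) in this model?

Yes

s3 ||- (a \/ b) -> ~(a -> b): every world accessible from s3 that forces a \/ b (namely s3) also forces ~(a -> b).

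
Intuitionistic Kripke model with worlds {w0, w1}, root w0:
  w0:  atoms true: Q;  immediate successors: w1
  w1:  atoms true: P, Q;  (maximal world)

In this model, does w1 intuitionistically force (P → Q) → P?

Yes

w1 ⊩ (P → Q) → P: every world accessible from w1 that forces P → Q (namely w1) also forces P.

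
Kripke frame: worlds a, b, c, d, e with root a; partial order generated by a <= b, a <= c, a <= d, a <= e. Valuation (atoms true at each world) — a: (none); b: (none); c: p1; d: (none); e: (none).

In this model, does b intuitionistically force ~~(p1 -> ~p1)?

Yes

b ||- ~~(p1 -> ~p1): no world accessible from b forces ~(p1 -> ~p1).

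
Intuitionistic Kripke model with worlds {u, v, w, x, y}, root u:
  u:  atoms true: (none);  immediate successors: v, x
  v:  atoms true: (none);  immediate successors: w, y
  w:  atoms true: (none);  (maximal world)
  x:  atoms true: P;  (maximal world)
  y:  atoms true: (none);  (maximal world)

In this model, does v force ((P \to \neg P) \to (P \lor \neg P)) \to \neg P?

Yes

v \Vdash ((P \to \neg P) \to (P \lor \neg P)) \to \neg P: every world accessible from v that forces (P \to \neg P) \to (P \lor \neg P) (namely v, w, y) also forces \neg P.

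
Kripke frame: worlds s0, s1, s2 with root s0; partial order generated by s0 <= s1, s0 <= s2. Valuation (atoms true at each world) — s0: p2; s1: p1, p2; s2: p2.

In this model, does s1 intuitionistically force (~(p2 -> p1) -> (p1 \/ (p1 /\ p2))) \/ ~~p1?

Yes

s1 ||- (~(p2 -> p1) -> (p1 \/ (p1 /\ p2))) \/ ~~p1 via the disjunct ~(p2 -> p1) -> (p1 \/ (p1 /\ p2)).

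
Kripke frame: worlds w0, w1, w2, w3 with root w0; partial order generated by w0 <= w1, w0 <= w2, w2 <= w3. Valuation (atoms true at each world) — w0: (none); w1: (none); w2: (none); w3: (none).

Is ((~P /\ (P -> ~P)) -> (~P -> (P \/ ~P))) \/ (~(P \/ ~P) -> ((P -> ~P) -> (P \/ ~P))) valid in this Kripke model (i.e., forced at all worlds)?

w0 ||- ((~P /\ (P -> ~P)) -> (~P -> (P \/ ~P))) \/ (~(P \/ ~P) -> ((P -> ~P) -> (P \/ ~P))) via the disjunct (~P /\ (P -> ~P)) -> (~P -> (P \/ ~P)).
Since the root w0 forces ((~P /\ (P -> ~P)) -> (~P -> (P \/ ~P))) \/ (~(P \/ ~P) -> ((P -> ~P) -> (P \/ ~P))) and forcing is persistent (monotone upward), every world forces it.

Yes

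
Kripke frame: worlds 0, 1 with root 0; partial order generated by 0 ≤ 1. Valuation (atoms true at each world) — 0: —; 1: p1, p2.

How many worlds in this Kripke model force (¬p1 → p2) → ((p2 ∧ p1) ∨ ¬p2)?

0: does not force it — 0 ⊮ (¬p1 → p2) → ((p2 ∧ p1) ∨ ¬p2): already at 0 itself, 0 ⊩ ¬p1 → p2 but 0 ⊮ (p2 ∧ p1) ∨ ¬p2.
1: forces it.
Worlds forcing the formula: {1}.

1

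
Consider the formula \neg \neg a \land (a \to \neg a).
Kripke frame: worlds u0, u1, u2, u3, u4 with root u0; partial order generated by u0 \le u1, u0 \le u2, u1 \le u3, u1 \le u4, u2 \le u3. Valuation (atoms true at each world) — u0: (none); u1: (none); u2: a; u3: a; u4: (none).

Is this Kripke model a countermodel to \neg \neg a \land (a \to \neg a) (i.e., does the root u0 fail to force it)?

u0 \nVdash \neg \neg a \land (a \to \neg a) since u0 fails \neg \neg a.
So the root u0 does not force \neg \neg a \land (a \to \neg a); the model is a countermodel.

Yes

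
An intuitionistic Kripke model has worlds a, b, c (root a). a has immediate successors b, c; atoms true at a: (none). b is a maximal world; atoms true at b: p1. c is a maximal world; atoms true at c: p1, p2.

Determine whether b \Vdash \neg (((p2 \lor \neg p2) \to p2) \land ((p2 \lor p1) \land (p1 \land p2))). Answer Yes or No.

b \Vdash \neg (((p2 \lor \neg p2) \to p2) \land ((p2 \lor p1) \land (p1 \land p2))): no world accessible from b forces ((p2 \lor \neg p2) \to p2) \land ((p2 \lor p1) \land (p1 \land p2)).

Yes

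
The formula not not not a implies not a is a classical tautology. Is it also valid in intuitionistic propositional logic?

This is triple-negation reduction, which is intuitionistically derivable.
Assume not not not a and suppose a. Then not not a (double-negation introduction), contradicting not not not a. So not a.

Yes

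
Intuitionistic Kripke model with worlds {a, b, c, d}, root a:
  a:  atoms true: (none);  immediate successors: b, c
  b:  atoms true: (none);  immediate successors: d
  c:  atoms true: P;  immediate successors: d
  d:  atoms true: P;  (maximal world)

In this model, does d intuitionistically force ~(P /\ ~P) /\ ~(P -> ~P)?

d ||- ~(P /\ ~P) /\ ~(P -> ~P) since d forces both conjuncts.

Yes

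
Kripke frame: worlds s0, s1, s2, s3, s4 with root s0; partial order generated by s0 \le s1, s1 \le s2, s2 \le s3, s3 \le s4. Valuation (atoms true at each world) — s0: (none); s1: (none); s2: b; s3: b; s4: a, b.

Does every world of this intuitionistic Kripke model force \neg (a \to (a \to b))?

No

Not every world: s0 \nVdash \neg (a \to (a \to b)).
s0 \nVdash \neg (a \to (a \to b)) since s0 is accessible from s0 and s0 \Vdash a \to (a \to b).
s0 \Vdash a \to (a \to b): every world accessible from s0 that forces a (namely s4) also forces a \to b.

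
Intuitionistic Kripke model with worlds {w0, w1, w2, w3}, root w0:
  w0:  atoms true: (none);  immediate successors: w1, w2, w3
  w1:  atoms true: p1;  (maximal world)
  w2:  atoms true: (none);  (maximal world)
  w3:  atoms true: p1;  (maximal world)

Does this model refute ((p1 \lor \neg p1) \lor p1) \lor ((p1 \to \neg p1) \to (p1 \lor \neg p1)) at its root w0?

No

w0 \Vdash ((p1 \lor \neg p1) \lor p1) \lor ((p1 \to \neg p1) \to (p1 \lor \neg p1)) via the disjunct (p1 \to \neg p1) \to (p1 \lor \neg p1).
So the root w0 forces ((p1 \lor \neg p1) \lor p1) \lor ((p1 \to \neg p1) \to (p1 \lor \neg p1)); the model is not a countermodel.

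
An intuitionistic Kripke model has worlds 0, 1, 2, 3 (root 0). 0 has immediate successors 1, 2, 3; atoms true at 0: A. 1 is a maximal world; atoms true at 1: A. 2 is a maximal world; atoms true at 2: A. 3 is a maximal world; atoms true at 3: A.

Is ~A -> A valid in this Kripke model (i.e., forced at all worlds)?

Yes

0 ||- ~A -> A vacuously: no world accessible from 0 forces the antecedent ~A.
Since the root 0 forces ~A -> A and forcing is persistent (monotone upward), every world forces it.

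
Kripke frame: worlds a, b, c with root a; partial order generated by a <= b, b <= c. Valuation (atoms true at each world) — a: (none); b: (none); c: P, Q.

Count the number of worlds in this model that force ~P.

0

a: does not force it — a ||-/- ~P since c is accessible from a and c ||- P.
b: does not force it — b ||-/- ~P since c is accessible from b and c ||- P.
c: does not force it — c ||-/- ~P since c is accessible from c and c ||- P.
Worlds forcing the formula: { }.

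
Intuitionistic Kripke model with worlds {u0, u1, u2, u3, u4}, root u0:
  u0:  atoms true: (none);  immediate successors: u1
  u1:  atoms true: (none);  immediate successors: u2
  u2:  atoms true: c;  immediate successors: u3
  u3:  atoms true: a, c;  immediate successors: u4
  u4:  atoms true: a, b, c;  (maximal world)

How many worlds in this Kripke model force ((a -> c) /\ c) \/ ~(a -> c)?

u0: does not force it — u0 ||-/- ((a -> c) /\ c) \/ ~(a -> c): neither disjunct is forced at u0.
u1: does not force it — u1 ||-/- ((a -> c) /\ c) \/ ~(a -> c): neither disjunct is forced at u1.
u2: forces it.
u3: forces it.
u4: forces it.
Worlds forcing the formula: {u2, u3, u4}.

3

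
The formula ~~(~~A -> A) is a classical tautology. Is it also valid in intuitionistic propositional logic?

Yes

This is the double negation of double-negation elimination, which is intuitionistically derivable.
By Glivenko's theorem the double negation of any classical propositional tautology is intuitionistically provable; ~~A -> A is classically a tautology.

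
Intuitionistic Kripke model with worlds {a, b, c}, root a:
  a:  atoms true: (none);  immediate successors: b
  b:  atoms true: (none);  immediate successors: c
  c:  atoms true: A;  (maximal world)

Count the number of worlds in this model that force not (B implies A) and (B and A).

0

a: does not force it — a does not force not (B implies A) and (B and A) since a fails not (B implies A).
b: does not force it — b does not force not (B implies A) and (B and A) since b fails not (B implies A).
c: does not force it.
Worlds forcing the formula: { }.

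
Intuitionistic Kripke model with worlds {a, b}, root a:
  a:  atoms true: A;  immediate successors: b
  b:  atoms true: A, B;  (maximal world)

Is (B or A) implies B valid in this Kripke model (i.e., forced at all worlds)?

Not every world: a does not force (B or A) implies B.
a does not force (B or A) implies B: already at a itself, a forces B or A but a does not force B.
a lacks atom B, so a does not force B.

No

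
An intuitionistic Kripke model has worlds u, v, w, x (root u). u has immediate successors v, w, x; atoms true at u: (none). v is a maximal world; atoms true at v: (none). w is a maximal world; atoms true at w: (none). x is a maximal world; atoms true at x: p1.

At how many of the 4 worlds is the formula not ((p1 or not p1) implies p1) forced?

2

u: does not force it — u does not force not ((p1 or not p1) implies p1) since x is accessible from u and x forces (p1 or not p1) implies p1.
v: forces it.
w: forces it.
x: does not force it — x does not force not ((p1 or not p1) implies p1) since x is accessible from x and x forces (p1 or not p1) implies p1.
Worlds forcing the formula: {v, w}.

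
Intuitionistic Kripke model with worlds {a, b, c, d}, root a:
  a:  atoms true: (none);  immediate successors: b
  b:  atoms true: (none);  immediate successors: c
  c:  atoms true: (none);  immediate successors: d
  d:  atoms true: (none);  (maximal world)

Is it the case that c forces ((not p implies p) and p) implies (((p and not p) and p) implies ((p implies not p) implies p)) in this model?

c forces ((not p implies p) and p) implies (((p and not p) and p) implies ((p implies not p) implies p)) vacuously: no world accessible from c forces the antecedent (not p implies p) and p.

Yes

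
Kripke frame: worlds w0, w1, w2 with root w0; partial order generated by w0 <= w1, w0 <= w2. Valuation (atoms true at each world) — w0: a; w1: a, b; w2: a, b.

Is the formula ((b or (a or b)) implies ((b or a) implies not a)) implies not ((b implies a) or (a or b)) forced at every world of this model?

Yes

w0 forces ((b or (a or b)) implies ((b or a) implies not a)) implies not ((b implies a) or (a or b)) vacuously: no world accessible from w0 forces the antecedent (b or (a or b)) implies ((b or a) implies not a).
Since the root w0 forces ((b or (a or b)) implies ((b or a) implies not a)) implies not ((b implies a) or (a or b)) and forcing is persistent (monotone upward), every world forces it.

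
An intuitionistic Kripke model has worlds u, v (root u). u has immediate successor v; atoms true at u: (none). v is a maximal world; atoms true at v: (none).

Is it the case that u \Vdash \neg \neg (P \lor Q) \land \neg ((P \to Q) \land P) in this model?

u \nVdash \neg \neg (P \lor Q) \land \neg ((P \to Q) \land P) since u fails \neg \neg (P \lor Q).

No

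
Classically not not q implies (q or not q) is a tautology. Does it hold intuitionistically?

No

This is a variant of double-negation elimination (deriving excluded middle from double negation), which is not intuitionistically valid.
A Kripke countermodel: worlds a, b; order generated by a <= b; atoms true at each world — a:{}; b:{q}.
a does not force not not q implies (q or not q): already at a itself, a forces not not q but a does not force q or not q.
a does not force q or not q: neither disjunct is forced at a.
a lacks atom q, so a does not force q.
So the root a does not force the formula.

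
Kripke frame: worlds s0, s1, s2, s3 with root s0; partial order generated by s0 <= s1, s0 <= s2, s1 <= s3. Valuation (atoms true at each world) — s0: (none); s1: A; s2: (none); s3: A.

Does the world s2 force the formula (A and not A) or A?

No

s2 does not force (A and not A) or A: neither disjunct is forced at s2.
s2 does not force A and not A since s2 fails A.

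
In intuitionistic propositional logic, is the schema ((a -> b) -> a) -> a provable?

This is Peirce's law, which is not intuitionistically valid.
A Kripke countermodel: worlds w0, w1; order generated by w0 <= w1; atoms true at each world — w0:{}; w1:{a}.
w0 ||-/- ((a -> b) -> a) -> a: already at w0 itself, w0 ||- (a -> b) -> a but w0 ||-/- a.
w0 lacks atom a, so w0 ||-/- a.
So the root w0 does not force the formula.

No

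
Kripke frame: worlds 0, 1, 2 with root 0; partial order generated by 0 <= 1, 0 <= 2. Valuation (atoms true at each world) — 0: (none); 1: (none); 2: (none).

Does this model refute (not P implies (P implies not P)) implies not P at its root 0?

0 forces (not P implies (P implies not P)) implies not P: every world accessible from 0 that forces not P implies (P implies not P) (namely 0, 1, 2) also forces not P.
So the root 0 forces (not P implies (P implies not P)) implies not P; the model is not a countermodel.

No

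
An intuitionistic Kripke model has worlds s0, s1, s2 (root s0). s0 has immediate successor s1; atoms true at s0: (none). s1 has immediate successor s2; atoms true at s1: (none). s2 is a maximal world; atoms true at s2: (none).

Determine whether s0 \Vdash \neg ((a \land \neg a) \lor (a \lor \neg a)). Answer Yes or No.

No

s0 \nVdash \neg ((a \land \neg a) \lor (a \lor \neg a)) since s0 is accessible from s0 and s0 \Vdash (a \land \neg a) \lor (a \lor \neg a).
s0 \Vdash (a \land \neg a) \lor (a \lor \neg a) via the disjunct a \lor \neg a.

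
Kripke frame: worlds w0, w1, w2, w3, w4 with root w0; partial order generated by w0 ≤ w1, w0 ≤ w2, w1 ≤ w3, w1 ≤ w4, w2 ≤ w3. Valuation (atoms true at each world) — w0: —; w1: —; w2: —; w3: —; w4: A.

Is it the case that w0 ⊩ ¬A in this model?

w0 ⊮ ¬A since w4 is accessible from w0 and w4 ⊩ A.

No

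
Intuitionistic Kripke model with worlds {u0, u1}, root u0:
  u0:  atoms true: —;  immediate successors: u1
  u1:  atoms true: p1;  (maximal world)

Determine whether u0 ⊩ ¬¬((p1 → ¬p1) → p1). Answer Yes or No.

Yes

u0 ⊩ ¬¬((p1 → ¬p1) → p1): no world accessible from u0 forces ¬((p1 → ¬p1) → p1).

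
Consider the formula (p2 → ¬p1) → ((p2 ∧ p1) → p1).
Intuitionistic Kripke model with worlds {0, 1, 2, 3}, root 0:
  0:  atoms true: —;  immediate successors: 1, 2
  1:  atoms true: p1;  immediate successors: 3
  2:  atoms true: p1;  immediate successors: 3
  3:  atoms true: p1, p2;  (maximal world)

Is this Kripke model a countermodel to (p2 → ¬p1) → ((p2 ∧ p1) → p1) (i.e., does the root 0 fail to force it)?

No

0 ⊩ (p2 → ¬p1) → ((p2 ∧ p1) → p1) vacuously: no world accessible from 0 forces the antecedent p2 → ¬p1.
So the root 0 forces (p2 → ¬p1) → ((p2 ∧ p1) → p1); the model is not a countermodel.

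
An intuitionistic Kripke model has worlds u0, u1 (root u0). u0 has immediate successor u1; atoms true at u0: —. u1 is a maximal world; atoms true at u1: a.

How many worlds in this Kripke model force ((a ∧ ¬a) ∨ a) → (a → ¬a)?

0

u0: does not force it — u0 ⊮ ((a ∧ ¬a) ∨ a) → (a → ¬a): at the accessible world u1, u1 ⊩ (a ∧ ¬a) ∨ a but u1 ⊮ a → ¬a.
u1: does not force it — u1 ⊮ ((a ∧ ¬a) ∨ a) → (a → ¬a): already at u1 itself, u1 ⊩ (a ∧ ¬a) ∨ a but u1 ⊮ a → ¬a.
Worlds forcing the formula: { }.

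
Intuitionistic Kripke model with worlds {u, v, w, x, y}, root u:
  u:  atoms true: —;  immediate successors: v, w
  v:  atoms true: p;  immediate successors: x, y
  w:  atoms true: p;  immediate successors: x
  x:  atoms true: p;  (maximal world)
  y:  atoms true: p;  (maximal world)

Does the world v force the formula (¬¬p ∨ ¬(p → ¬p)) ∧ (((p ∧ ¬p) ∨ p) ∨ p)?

v ⊩ (¬¬p ∨ ¬(p → ¬p)) ∧ (((p ∧ ¬p) ∨ p) ∨ p) since v forces both conjuncts.

Yes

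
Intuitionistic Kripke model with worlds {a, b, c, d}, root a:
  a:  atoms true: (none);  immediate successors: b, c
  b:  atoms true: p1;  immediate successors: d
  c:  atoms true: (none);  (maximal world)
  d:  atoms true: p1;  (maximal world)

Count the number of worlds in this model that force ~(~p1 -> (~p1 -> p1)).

a: does not force it — a ||-/- ~(~p1 -> (~p1 -> p1)) since b is accessible from a and b ||- ~p1 -> (~p1 -> p1).
b: does not force it.
c: forces it.
d: does not force it.
Worlds forcing the formula: {c}.

1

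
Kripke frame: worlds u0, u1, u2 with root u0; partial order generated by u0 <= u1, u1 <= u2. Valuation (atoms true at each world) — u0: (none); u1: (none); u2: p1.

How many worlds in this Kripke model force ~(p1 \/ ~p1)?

u0: does not force it — u0 ||-/- ~(p1 \/ ~p1) since u2 is accessible from u0 and u2 ||- p1 \/ ~p1.
u1: does not force it — u1 ||-/- ~(p1 \/ ~p1) since u2 is accessible from u1 and u2 ||- p1 \/ ~p1.
u2: does not force it — u2 ||-/- ~(p1 \/ ~p1) since u2 is accessible from u2 and u2 ||- p1 \/ ~p1.
Worlds forcing the formula: { }.

0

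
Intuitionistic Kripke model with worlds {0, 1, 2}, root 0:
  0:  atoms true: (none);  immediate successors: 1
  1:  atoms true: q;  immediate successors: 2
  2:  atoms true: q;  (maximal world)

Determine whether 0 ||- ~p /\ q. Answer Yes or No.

No

0 ||-/- ~p /\ q since 0 fails q.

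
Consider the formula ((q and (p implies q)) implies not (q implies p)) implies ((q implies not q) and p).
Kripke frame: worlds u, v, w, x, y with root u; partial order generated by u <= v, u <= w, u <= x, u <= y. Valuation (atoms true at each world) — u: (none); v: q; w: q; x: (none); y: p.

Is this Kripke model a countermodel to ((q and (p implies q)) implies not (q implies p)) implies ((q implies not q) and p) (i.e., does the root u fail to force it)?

Yes

u does not force ((q and (p implies q)) implies not (q implies p)) implies ((q implies not q) and p): already at u itself, u forces (q and (p implies q)) implies not (q implies p) but u does not force (q implies not q) and p.
u does not force (q implies not q) and p since u fails q implies not q.
So the root u does not force ((q and (p implies q)) implies not (q implies p)) implies ((q implies not q) and p); the model is a countermodel.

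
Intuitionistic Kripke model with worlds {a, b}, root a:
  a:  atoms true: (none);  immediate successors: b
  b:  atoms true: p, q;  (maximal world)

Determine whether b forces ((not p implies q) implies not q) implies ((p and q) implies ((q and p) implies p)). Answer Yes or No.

b forces ((not p implies q) implies not q) implies ((p and q) implies ((q and p) implies p)) vacuously: no world accessible from b forces the antecedent (not p implies q) implies not q.

Yes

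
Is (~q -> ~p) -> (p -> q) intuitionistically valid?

No

This is the converse of contraposition, which is not intuitionistically valid.
A Kripke countermodel: worlds u, v; order generated by u <= v; atoms true at each world — u:{p}; v:{p,q}.
u ||-/- (~q -> ~p) -> (p -> q): already at u itself, u ||- ~q -> ~p but u ||-/- p -> q.
u ||-/- p -> q: already at u itself, u ||- p but u ||-/- q.
u lacks atom q, so u ||-/- q.
So the root u does not force the formula.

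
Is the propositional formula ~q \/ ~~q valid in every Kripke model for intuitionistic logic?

No

This is the weak law of excluded middle, which is not intuitionistically valid.
A Kripke countermodel: worlds 0, 1, 2; order generated by 0 <= 1, 0 <= 2; atoms true at each world — 0:{}; 1:{q}; 2:{}.
0 ||-/- ~q \/ ~~q: neither disjunct is forced at 0.
0 ||-/- ~q since 1 is accessible from 0 and 1 ||- q.
So the root 0 does not force the formula.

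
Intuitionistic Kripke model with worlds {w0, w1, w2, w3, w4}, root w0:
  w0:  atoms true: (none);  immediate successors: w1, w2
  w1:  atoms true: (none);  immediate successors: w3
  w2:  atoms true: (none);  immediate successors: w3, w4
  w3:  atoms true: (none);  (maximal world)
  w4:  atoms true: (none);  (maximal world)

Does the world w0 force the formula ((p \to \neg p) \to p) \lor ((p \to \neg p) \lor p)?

w0 \Vdash ((p \to \neg p) \to p) \lor ((p \to \neg p) \lor p) via the disjunct (p \to \neg p) \lor p.

Yes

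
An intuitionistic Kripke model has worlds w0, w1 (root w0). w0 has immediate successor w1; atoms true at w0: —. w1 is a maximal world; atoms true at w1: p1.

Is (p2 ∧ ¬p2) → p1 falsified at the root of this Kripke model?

w0 ⊩ (p2 ∧ ¬p2) → p1 vacuously: no world accessible from w0 forces the antecedent p2 ∧ ¬p2.
So the root w0 forces (p2 ∧ ¬p2) → p1; the model is not a countermodel.

No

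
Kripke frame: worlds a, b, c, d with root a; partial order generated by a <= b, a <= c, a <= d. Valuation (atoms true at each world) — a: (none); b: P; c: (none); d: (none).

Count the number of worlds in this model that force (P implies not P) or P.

a: does not force it — a does not force (P implies not P) or P: neither disjunct is forced at a.
b: forces it.
c: forces it.
d: forces it.
Worlds forcing the formula: {b, c, d}.

3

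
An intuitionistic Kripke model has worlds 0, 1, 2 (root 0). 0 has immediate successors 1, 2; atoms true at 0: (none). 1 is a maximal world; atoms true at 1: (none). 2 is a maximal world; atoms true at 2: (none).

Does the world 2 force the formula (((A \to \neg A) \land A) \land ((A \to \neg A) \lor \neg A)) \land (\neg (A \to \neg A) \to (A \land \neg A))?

No

2 \nVdash (((A \to \neg A) \land A) \land ((A \to \neg A) \lor \neg A)) \land (\neg (A \to \neg A) \to (A \land \neg A)) since 2 fails ((A \to \neg A) \land A) \land ((A \to \neg A) \lor \neg A).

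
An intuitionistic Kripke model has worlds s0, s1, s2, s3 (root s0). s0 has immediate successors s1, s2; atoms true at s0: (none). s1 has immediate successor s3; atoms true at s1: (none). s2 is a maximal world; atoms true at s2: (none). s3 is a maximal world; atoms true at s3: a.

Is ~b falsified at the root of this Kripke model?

s0 ||- ~b: no world accessible from s0 forces b.
So the root s0 forces ~b; the model is not a countermodel.

No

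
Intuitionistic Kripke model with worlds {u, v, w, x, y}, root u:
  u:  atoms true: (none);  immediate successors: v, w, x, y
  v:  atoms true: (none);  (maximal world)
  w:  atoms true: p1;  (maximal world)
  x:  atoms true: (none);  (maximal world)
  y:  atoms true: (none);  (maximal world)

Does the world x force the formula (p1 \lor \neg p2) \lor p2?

Yes

x \Vdash (p1 \lor \neg p2) \lor p2 via the disjunct p1 \lor \neg p2.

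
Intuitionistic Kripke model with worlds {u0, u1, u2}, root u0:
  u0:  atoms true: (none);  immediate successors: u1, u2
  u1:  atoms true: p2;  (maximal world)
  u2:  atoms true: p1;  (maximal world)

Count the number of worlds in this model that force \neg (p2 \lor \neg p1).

u0: does not force it — u0 \nVdash \neg (p2 \lor \neg p1) since u1 is accessible from u0 and u1 \Vdash p2 \lor \neg p1.
u1: does not force it.
u2: forces it.
Worlds forcing the formula: {u2}.

1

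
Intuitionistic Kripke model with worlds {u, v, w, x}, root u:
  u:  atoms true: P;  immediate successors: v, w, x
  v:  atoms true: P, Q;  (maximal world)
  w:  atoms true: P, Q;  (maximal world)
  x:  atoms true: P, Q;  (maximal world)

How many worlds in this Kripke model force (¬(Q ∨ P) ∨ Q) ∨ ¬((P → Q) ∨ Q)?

3

u: does not force it — u ⊮ (¬(Q ∨ P) ∨ Q) ∨ ¬((P → Q) ∨ Q): neither disjunct is forced at u.
v: forces it.
w: forces it.
x: forces it.
Worlds forcing the formula: {v, w, x}.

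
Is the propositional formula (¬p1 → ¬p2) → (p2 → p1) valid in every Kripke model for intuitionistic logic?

This is the converse of contraposition, which is not intuitionistically valid.
A Kripke countermodel: worlds u0, u1; order generated by u0 ≤ u1; atoms true at each world — u0:{p2}; u1:{p1,p2}.
u0 ⊮ (¬p1 → ¬p2) → (p2 → p1): already at u0 itself, u0 ⊩ ¬p1 → ¬p2 but u0 ⊮ p2 → p1.
u0 ⊮ p2 → p1: already at u0 itself, u0 ⊩ p2 but u0 ⊮ p1.
u0 lacks atom p1, so u0 ⊮ p1.
So the root u0 does not force the formula.

No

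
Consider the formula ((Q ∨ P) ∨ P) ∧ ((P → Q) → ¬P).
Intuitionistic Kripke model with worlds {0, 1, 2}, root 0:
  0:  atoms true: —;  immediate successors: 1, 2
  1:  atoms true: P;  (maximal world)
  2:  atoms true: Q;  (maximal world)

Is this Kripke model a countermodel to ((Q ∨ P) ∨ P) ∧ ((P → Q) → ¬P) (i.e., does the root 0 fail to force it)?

Yes

0 ⊮ ((Q ∨ P) ∨ P) ∧ ((P → Q) → ¬P) since 0 fails (Q ∨ P) ∨ P.
So the root 0 does not force ((Q ∨ P) ∨ P) ∧ ((P → Q) → ¬P); the model is a countermodel.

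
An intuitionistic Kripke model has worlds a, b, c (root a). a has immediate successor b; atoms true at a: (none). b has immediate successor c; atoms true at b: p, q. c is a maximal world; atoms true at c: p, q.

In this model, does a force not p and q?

No

a does not force not p and q since a fails not p.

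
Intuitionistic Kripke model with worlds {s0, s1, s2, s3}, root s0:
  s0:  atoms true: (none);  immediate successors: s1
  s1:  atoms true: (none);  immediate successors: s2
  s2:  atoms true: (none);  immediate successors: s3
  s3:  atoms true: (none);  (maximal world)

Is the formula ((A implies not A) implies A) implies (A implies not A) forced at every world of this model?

s0 forces ((A implies not A) implies A) implies (A implies not A) vacuously: no world accessible from s0 forces the antecedent (A implies not A) implies A.
Since the root s0 forces ((A implies not A) implies A) implies (A implies not A) and forcing is persistent (monotone upward), every world forces it.

Yes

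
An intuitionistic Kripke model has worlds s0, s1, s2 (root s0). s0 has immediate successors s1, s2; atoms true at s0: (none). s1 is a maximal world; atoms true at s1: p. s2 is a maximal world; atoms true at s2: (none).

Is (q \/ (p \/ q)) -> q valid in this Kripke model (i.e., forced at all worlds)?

No

Not every world: s0 ||-/- (q \/ (p \/ q)) -> q.
s0 ||-/- (q \/ (p \/ q)) -> q: at the accessible world s1, s1 ||- q \/ (p \/ q) but s1 ||-/- q.
s1 lacks atom q, so s1 ||-/- q.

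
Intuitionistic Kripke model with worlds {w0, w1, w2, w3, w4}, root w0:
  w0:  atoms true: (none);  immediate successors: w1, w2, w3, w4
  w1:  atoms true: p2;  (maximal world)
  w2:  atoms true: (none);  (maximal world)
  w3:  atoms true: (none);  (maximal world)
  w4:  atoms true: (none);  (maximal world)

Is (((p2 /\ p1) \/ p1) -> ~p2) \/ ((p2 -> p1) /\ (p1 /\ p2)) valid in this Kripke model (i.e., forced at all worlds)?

w0 ||- (((p2 /\ p1) \/ p1) -> ~p2) \/ ((p2 -> p1) /\ (p1 /\ p2)) via the disjunct ((p2 /\ p1) \/ p1) -> ~p2.
Since the root w0 forces (((p2 /\ p1) \/ p1) -> ~p2) \/ ((p2 -> p1) /\ (p1 /\ p2)) and forcing is persistent (monotone upward), every world forces it.

Yes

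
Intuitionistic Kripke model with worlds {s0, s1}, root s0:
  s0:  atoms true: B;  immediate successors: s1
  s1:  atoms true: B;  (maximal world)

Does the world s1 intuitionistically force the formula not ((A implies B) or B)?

s1 does not force not ((A implies B) or B) since s1 is accessible from s1 and s1 forces (A implies B) or B.
s1 forces (A implies B) or B via the disjunct A implies B.

No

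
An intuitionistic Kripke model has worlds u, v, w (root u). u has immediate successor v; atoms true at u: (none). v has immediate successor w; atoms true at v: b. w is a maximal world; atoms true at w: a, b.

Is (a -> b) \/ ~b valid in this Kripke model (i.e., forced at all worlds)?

u ||- (a -> b) \/ ~b via the disjunct a -> b.
Since the root u forces (a -> b) \/ ~b and forcing is persistent (monotone upward), every world forces it.

Yes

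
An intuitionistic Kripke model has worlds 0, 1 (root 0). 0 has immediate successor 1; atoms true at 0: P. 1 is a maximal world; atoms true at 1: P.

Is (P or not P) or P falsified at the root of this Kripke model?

No

0 forces (P or not P) or P via the disjunct P or not P.
So the root 0 forces (P or not P) or P; the model is not a countermodel.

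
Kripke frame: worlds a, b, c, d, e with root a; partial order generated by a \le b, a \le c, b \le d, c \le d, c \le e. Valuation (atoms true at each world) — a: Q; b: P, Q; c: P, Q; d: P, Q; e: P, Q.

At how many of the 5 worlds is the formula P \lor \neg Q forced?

a: does not force it — a \nVdash P \lor \neg Q: neither disjunct is forced at a.
b: forces it.
c: forces it.
d: forces it.
e: forces it.
Worlds forcing the formula: {b, c, d, e}.

4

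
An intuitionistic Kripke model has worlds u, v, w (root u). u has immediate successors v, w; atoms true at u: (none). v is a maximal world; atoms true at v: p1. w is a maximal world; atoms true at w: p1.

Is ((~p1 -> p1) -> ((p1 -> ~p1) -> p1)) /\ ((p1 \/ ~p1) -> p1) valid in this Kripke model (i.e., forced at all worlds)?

u ||- ((~p1 -> p1) -> ((p1 -> ~p1) -> p1)) /\ ((p1 \/ ~p1) -> p1) since u forces both conjuncts.
Since the root u forces ((~p1 -> p1) -> ((p1 -> ~p1) -> p1)) /\ ((p1 \/ ~p1) -> p1) and forcing is persistent (monotone upward), every world forces it.

Yes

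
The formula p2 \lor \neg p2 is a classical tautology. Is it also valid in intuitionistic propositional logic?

This is the law of excluded middle, which is not intuitionistically valid.
A Kripke countermodel: worlds a, b; order generated by a \le b; atoms true at each world — a:{}; b:{p2}.
a \nVdash p2 \lor \neg p2: neither disjunct is forced at a.
a lacks atom p2, so a \nVdash p2.
So the root a does not force the formula.

No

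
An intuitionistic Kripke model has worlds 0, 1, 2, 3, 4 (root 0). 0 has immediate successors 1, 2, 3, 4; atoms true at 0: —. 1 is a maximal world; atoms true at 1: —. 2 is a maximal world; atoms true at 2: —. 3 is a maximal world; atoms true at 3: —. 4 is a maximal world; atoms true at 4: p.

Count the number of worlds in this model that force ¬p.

3

0: does not force it — 0 ⊮ ¬p since 4 is accessible from 0 and 4 ⊩ p.
1: forces it.
2: forces it.
3: forces it.
4: does not force it — 4 ⊮ ¬p since 4 is accessible from 4 and 4 ⊩ p.
Worlds forcing the formula: {1, 2, 3}.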